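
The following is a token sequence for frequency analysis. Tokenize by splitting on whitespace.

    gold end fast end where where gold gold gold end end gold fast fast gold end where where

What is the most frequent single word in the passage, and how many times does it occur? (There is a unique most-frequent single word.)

"gold", 6 times

Unigram frequencies (highest first):
  gold: 6
  end: 5
  where: 4
  fast: 3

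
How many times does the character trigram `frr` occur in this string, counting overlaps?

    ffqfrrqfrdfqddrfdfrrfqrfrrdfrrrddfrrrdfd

Sliding a length-3 window over the 40 characters (38 positions):
  position 4–6: frr
  position 18–20: frr
  position 24–26: frr
  position 28–30: frr
  position 34–36: frr

5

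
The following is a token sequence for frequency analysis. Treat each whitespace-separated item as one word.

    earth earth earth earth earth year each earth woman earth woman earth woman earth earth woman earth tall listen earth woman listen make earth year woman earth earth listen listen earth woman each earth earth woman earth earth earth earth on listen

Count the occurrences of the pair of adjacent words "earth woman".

Scanning the 41 overlapping bigram windows for "earth woman":
  position 8–9: earth woman
  position 10–11: earth woman
  position 12–13: earth woman
  position 15–16: earth woman
  position 20–21: earth woman
  position 31–32: earth woman
  position 35–36: earth woman

7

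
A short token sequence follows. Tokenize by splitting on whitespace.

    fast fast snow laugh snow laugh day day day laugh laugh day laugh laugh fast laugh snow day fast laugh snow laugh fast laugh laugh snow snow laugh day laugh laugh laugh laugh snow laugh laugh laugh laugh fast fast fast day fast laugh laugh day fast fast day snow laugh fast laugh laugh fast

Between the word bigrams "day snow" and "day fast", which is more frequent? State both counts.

"day fast" (3 vs 1)

"day snow": 1 occurrence
"day fast": 3 occurrences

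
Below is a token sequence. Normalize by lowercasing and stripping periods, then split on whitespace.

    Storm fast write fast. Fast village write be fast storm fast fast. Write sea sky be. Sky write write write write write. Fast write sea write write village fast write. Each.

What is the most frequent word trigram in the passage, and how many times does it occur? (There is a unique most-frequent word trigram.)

"write write write", 3 times

Trigram frequencies (highest first):
  write write write: 3
  fast write sea: 2
  storm fast write: 1
  fast write fast: 1
  write fast fast: 1
  fast fast village: 1
  … (20 more, each ≤ 1)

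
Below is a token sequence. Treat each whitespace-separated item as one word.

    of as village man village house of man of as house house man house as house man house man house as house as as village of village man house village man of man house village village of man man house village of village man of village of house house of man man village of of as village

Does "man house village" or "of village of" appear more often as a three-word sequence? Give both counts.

"man house village" (3 vs 1)

"man house village": 3 occurrences
"of village of": 1 occurrence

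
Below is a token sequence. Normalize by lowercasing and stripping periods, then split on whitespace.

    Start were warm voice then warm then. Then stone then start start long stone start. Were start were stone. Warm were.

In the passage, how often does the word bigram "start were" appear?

Scanning the 20 overlapping bigram windows for "start were":
  position 1–2: start were
  position 15–16: start were
  position 17–18: start were

3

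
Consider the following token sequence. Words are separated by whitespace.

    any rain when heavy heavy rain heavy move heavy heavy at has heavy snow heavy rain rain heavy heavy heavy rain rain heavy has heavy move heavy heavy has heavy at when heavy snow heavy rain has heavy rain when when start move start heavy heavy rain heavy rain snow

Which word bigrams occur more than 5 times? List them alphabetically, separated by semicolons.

Bigram counts meeting the condition (more than 5 times):
  heavy heavy: 6
  heavy rain: 7

heavy heavy; heavy rain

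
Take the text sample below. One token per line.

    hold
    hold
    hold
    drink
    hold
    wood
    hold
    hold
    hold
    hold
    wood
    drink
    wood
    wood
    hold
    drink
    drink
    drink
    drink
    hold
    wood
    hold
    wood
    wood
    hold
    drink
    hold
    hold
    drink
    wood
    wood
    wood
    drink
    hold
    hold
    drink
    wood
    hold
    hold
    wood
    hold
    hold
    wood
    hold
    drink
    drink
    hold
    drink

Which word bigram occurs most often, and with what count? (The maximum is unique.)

"hold hold", 9 times

Bigram frequencies (highest first):
  hold hold: 9
  hold drink: 7
  wood hold: 7
  hold wood: 6
  drink hold: 5
  wood wood: 4
  … (3 more, each ≤ 4)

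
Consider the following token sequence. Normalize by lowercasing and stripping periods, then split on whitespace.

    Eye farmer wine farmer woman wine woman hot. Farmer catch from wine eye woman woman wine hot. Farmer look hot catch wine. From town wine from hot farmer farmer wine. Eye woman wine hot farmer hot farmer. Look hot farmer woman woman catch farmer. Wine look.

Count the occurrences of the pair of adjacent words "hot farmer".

6

Scanning the 45 overlapping bigram windows for "hot farmer":
  position 8–9: hot farmer
  position 17–18: hot farmer
  position 27–28: hot farmer
  position 34–35: hot farmer
  position 36–37: hot farmer
  position 39–40: hot farmer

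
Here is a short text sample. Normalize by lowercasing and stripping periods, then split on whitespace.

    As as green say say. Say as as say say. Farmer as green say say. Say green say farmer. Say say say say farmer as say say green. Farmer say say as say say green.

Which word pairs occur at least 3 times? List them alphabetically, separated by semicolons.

Bigram counts meeting the condition (at least 3 times):
  as say: 3
  green say: 3
  say farmer: 3
  say green: 3
  say say: 11

as say; green say; say farmer; say green; say say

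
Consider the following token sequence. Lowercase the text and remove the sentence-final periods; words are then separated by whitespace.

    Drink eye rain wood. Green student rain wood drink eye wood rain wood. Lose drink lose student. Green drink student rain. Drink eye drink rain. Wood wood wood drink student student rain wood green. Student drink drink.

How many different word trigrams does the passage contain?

37 tokens → 35 trigram windows in total.
Repeated trigrams (each contributes count−1 duplicates):
  rain wood green: 2
  student rain wood: 2
  wood green student: 2
3 duplicate windows → 35 − 3 = 32 distinct.

32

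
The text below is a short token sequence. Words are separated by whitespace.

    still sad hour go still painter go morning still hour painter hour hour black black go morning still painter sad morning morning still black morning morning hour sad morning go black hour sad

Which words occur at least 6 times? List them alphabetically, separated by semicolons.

Unigram counts meeting the condition (at least 6 times):
  hour: 6
  morning: 7

hour; morning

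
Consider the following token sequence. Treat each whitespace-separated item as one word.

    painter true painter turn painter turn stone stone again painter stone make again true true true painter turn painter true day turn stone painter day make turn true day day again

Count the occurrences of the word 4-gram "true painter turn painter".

2

Scanning the 28 overlapping 4-gram windows for "true painter turn painter":
  position 2–5: true painter turn painter
  position 16–19: true painter turn painter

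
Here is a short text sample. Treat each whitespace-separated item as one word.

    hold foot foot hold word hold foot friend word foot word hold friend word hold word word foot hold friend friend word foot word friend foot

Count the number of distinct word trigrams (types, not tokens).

26 tokens → 24 trigram windows in total.
Repeated trigrams (each contributes count−1 duplicates):
  friend word foot: 2
  word foot word: 2
2 duplicate windows → 24 − 2 = 22 distinct.

22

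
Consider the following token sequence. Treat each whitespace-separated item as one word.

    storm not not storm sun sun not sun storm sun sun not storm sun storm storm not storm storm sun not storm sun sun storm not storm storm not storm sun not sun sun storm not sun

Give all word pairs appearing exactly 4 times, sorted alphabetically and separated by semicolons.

Bigram counts meeting the condition (exactly 4 times):
  sun not: 4
  sun storm: 4
  sun sun: 4

sun not; sun storm; sun sun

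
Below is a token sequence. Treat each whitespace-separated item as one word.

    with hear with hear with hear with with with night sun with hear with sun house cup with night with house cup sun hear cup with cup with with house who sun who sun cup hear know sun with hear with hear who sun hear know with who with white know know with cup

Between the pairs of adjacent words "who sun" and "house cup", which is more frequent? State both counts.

"who sun": 3 occurrences
"house cup": 2 occurrences

"who sun" (3 vs 2)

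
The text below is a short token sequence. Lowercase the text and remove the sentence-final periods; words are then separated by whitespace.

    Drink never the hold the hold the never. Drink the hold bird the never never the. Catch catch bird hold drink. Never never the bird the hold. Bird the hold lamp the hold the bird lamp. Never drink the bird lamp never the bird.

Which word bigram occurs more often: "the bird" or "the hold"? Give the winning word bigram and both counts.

"the hold" (6 vs 4)

"the bird": 4 occurrences
"the hold": 6 occurrences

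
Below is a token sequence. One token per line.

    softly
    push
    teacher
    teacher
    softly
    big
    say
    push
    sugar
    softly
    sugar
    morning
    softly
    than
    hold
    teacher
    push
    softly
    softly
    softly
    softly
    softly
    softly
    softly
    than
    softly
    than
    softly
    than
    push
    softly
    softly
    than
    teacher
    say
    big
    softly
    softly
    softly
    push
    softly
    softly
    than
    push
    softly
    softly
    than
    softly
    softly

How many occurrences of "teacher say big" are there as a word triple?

1

Scanning the 47 overlapping trigram windows for "teacher say big":
  position 34–36: teacher say big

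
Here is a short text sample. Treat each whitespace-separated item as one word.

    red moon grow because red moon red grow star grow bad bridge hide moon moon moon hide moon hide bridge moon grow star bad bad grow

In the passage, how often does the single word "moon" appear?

Scanning the 26 tokens for "moon":
  position 2: moon
  position 6: moon
  position 14: moon
  position 15: moon
  position 16: moon
  position 18: moon
  position 21: moon

7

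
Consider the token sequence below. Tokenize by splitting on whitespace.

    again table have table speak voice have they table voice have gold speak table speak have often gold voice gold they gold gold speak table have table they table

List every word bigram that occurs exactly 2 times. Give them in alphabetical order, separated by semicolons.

gold speak; have table; speak table; table have; table speak; they table; voice have

Bigram counts meeting the condition (exactly 2 times):
  gold speak: 2
  have table: 2
  speak table: 2
  table have: 2
  table speak: 2
  they table: 2
  voice have: 2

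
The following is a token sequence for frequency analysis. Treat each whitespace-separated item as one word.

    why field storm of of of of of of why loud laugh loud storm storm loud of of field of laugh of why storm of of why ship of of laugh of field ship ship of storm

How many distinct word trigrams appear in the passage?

29

37 tokens → 35 trigram windows in total.
Repeated trigrams (each contributes count−1 duplicates):
  of of of: 4
  of laugh of: 2
  of of why: 2
  storm of of: 2
6 duplicate windows → 35 − 6 = 29 distinct.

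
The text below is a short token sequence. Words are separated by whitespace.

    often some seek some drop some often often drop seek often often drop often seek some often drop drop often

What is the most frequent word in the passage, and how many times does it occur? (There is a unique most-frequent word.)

Unigram frequencies (highest first):
  often: 8
  drop: 5
  some: 4
  seek: 3

"often", 8 times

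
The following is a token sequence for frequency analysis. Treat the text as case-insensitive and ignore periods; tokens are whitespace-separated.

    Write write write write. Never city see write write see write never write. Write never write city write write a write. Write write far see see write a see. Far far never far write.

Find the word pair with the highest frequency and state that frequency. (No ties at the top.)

Bigram frequencies (highest first):
  write write: 8
  write never: 3
  see write: 3
  never write: 2
  write a: 2
  never city: 1
  … (14 more, each ≤ 1)

"write write", 8 times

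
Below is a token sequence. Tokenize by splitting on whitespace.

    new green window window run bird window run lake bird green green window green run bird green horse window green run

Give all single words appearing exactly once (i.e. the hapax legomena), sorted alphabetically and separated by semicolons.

horse; lake; new

Unigram counts meeting the condition (exactly once (i.e. the hapax legomena)):
  horse: 1
  lake: 1
  new: 1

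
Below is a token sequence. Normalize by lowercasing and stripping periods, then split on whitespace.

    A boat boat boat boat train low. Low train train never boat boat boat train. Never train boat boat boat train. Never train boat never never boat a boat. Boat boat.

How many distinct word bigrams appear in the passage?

31 tokens → 30 bigram windows in total.
Repeated bigrams (each contributes count−1 duplicates):
  boat boat: 9
  boat train: 3
  train never: 3
  a boat: 2
  never boat: 2
  never train: 2
  train boat: 2
16 duplicate windows → 30 − 16 = 14 distinct.

14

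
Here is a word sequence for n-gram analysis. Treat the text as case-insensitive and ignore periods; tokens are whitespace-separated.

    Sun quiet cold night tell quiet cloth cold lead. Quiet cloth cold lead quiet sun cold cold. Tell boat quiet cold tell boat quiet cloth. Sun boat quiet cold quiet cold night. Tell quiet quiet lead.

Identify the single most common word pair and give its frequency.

"quiet cold", 4 times

Bigram frequencies (highest first):
  quiet cold: 4
  quiet cloth: 3
  boat quiet: 3
  cold night: 2
  night tell: 2
  tell quiet: 2
  … (14 more, each ≤ 2)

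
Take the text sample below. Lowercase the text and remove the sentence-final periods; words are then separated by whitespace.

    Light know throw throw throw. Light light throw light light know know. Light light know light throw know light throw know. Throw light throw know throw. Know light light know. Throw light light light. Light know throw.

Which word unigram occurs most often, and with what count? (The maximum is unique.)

"light", 16 times

Unigram frequencies (highest first):
  light: 16
  throw: 11
  know: 10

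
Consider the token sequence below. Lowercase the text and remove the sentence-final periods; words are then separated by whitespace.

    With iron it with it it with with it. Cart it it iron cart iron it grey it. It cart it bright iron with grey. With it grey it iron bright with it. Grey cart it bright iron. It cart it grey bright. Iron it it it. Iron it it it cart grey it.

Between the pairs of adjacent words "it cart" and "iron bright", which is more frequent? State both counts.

"it cart" (4 vs 1)

"it cart": 4 occurrences
"iron bright": 1 occurrence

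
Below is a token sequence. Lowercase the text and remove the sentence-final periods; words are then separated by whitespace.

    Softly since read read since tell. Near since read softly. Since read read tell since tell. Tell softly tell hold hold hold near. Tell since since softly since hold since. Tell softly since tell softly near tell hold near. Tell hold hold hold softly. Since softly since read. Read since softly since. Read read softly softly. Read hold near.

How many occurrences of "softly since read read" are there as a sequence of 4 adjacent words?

Scanning the 56 overlapping 4-gram windows for "softly since read read":
  position 1–4: softly since read read
  position 10–13: softly since read read
  position 46–49: softly since read read
  position 51–54: softly since read read

4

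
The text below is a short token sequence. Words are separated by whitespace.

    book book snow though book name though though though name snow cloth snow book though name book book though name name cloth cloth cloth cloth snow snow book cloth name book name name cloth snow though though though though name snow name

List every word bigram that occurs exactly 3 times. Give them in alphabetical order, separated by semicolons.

cloth cloth; cloth snow

Bigram counts meeting the condition (exactly 3 times):
  cloth cloth: 3
  cloth snow: 3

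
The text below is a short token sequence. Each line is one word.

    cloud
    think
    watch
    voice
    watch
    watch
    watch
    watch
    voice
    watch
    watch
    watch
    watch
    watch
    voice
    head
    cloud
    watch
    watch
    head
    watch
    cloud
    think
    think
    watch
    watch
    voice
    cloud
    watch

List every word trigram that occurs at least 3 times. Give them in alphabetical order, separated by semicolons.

watch watch voice; watch watch watch

Trigram counts meeting the condition (at least 3 times):
  watch watch voice: 3
  watch watch watch: 5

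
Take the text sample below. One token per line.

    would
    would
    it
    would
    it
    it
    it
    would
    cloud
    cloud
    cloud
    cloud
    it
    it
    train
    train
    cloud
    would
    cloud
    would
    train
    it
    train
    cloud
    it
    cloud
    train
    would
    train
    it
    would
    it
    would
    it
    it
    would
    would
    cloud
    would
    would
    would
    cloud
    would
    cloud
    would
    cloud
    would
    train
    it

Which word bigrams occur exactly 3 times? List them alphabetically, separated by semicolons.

Bigram counts meeting the condition (exactly 3 times):
  cloud cloud: 3
  train it: 3
  would train: 3

cloud cloud; train it; would train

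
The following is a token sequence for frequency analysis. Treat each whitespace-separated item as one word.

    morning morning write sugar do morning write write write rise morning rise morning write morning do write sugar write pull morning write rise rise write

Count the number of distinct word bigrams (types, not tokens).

25 tokens → 24 bigram windows in total.
Repeated bigrams (each contributes count−1 duplicates):
  morning write: 4
  rise morning: 2
  write rise: 2
  write sugar: 2
  write write: 2
7 duplicate windows → 24 − 7 = 17 distinct.

17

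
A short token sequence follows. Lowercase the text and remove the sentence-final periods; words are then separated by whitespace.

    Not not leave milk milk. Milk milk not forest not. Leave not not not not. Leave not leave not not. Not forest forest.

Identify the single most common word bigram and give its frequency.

Bigram frequencies (highest first):
  not not: 6
  not leave: 4
  milk milk: 3
  leave not: 3
  not forest: 2
  leave milk: 1
  … (3 more, each ≤ 1)

"not not", 6 times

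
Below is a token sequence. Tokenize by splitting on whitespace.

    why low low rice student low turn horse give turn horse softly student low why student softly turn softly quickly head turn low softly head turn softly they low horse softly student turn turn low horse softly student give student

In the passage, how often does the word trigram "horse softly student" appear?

Scanning the 38 overlapping trigram windows for "horse softly student":
  position 11–13: horse softly student
  position 30–32: horse softly student
  position 36–38: horse softly student

3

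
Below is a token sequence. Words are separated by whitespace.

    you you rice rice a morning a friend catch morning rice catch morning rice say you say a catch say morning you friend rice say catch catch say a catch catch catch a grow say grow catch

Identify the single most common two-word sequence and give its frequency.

Bigram frequencies (highest first):
  catch catch: 3
  catch morning: 2
  morning rice: 2
  rice say: 2
  say a: 2
  a catch: 2
  … (22 more, each ≤ 2)

"catch catch", 3 times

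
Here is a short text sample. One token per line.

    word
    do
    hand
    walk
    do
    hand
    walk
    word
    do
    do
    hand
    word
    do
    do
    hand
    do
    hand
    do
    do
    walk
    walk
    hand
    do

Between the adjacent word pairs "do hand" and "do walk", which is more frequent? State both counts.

"do hand" (5 vs 1)

"do hand": 5 occurrences
"do walk": 1 occurrence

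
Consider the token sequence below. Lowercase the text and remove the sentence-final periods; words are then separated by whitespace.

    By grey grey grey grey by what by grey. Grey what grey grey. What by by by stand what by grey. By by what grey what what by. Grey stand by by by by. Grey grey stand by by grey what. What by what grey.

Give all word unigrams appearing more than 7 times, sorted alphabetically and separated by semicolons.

Unigram counts meeting the condition (more than 7 times):
  by: 17
  grey: 15
  what: 10

by; grey; what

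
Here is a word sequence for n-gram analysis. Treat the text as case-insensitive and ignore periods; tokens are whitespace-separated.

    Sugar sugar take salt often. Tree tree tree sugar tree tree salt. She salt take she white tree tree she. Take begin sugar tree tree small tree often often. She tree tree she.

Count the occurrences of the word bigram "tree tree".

6

Scanning the 32 overlapping bigram windows for "tree tree":
  position 6–7: tree tree
  position 7–8: tree tree
  position 10–11: tree tree
  position 18–19: tree tree
  position 24–25: tree tree
  position 31–32: tree tree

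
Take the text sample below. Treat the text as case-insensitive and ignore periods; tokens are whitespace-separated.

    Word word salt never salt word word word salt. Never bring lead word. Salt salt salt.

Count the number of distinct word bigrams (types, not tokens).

16 tokens → 15 bigram windows in total.
Repeated bigrams (each contributes count−1 duplicates):
  word salt: 3
  word word: 3
  salt never: 2
  salt salt: 2
6 duplicate windows → 15 − 6 = 9 distinct.

9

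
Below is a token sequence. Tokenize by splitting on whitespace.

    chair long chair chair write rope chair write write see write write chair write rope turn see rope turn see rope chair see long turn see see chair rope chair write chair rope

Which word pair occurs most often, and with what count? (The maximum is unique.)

Bigram frequencies (highest first):
  chair write: 4
  rope chair: 3
  turn see: 3
  write rope: 2
  write write: 2
  write chair: 2
  … (13 more, each ≤ 2)

"chair write", 4 times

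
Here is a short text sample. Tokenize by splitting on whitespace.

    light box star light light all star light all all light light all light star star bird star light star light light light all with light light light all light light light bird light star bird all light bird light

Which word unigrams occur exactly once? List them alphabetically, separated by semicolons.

Unigram counts meeting the condition (exactly once):
  box: 1
  with: 1

box; with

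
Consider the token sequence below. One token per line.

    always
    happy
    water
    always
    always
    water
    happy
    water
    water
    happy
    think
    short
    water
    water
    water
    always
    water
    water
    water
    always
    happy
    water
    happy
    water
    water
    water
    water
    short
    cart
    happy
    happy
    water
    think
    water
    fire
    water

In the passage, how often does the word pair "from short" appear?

Scanning the 35 overlapping bigram windows for "from short":
  (none found)

0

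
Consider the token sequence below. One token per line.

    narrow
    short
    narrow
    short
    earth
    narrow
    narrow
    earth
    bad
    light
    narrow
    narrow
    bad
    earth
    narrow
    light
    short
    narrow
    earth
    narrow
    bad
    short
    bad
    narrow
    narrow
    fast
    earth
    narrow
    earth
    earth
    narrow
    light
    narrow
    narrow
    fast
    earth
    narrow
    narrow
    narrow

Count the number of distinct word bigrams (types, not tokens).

19

39 tokens → 38 bigram windows in total.
Repeated bigrams (each contributes count−1 duplicates):
  earth narrow: 6
  narrow narrow: 6
  narrow earth: 3
  fast earth: 2
  light narrow: 2
  narrow bad: 2
  narrow fast: 2
  narrow light: 2
  … (2 more repeated)
19 duplicate windows → 38 − 19 = 19 distinct.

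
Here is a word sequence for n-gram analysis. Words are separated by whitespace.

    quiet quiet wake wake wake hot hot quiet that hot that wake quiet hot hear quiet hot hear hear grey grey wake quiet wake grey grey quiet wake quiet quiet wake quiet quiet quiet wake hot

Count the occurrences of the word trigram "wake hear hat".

Scanning the 34 overlapping trigram windows for "wake hear hat":
  (none found)

0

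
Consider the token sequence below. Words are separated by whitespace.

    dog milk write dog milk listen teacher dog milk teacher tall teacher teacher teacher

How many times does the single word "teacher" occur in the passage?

Scanning the 14 tokens for "teacher":
  position 7: teacher
  position 10: teacher
  position 12: teacher
  position 13: teacher
  position 14: teacher

5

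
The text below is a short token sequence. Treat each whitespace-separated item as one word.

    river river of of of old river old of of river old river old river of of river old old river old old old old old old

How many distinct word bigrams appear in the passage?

27 tokens → 26 bigram windows in total.
Repeated bigrams (each contributes count−1 duplicates):
  old old: 6
  river old: 5
  of of: 4
  old river: 4
  of river: 2
  river of: 2
17 duplicate windows → 26 − 17 = 9 distinct.

9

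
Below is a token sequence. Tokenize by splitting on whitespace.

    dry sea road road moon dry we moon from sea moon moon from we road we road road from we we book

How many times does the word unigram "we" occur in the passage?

5

Scanning the 22 tokens for "we":
  position 7: we
  position 14: we
  position 16: we
  position 20: we
  position 21: we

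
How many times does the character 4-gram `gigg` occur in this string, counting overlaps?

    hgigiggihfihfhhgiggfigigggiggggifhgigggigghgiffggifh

Sliding a length-4 window over the 52 characters (49 positions):
  position 4–7: gigg
  position 16–19: gigg
  position 22–25: gigg
  position 26–29: gigg
  position 35–38: gigg
  position 39–42: gigg

6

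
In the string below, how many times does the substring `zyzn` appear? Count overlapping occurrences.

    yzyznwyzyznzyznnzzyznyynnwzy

4

Sliding a length-4 window over the 28 characters (25 positions):
  position 2–5: zyzn
  position 8–11: zyzn
  position 12–15: zyzn
  position 18–21: zyzn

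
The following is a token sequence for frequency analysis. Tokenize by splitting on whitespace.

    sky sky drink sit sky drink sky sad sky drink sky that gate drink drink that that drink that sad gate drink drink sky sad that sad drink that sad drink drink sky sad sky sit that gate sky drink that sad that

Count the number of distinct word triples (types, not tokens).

43 tokens → 41 trigram windows in total.
Repeated trigrams (each contributes count−1 duplicates):
  drink sky sad: 3
  drink that sad: 3
  drink drink sky: 2
  gate drink drink: 2
  sky drink sky: 2
  sky sad sky: 2
  that sad drink: 2
9 duplicate windows → 41 − 9 = 32 distinct.

32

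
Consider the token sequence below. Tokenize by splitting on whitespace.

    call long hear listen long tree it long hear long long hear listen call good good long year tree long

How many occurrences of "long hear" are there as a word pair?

Scanning the 19 overlapping bigram windows for "long hear":
  position 2–3: long hear
  position 8–9: long hear
  position 11–12: long hear

3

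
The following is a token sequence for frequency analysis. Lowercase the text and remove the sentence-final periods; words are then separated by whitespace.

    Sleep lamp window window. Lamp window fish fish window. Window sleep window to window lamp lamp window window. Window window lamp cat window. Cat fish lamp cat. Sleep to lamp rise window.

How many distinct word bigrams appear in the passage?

22

32 tokens → 31 bigram windows in total.
Repeated bigrams (each contributes count−1 duplicates):
  window window: 5
  lamp window: 3
  window lamp: 3
  lamp cat: 2
9 duplicate windows → 31 − 9 = 22 distinct.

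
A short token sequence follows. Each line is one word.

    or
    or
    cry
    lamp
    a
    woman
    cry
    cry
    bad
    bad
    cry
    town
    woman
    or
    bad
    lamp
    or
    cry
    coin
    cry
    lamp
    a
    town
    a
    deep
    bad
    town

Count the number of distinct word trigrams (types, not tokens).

27 tokens → 25 trigram windows in total.
Repeated trigrams (each contributes count−1 duplicates):
  cry lamp a: 2
1 duplicate windows → 25 − 1 = 24 distinct.

24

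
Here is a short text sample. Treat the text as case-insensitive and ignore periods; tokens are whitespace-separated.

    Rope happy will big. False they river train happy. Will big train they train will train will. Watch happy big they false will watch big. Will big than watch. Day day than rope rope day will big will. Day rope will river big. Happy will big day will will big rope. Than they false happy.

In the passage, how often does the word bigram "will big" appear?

6

Scanning the 54 overlapping bigram windows for "will big":
  position 3–4: will big
  position 10–11: will big
  position 26–27: will big
  position 36–37: will big
  position 45–46: will big
  position 49–50: will big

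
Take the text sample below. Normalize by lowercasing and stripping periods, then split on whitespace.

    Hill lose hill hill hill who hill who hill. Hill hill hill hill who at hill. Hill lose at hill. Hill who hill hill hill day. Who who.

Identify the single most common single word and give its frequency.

"hill", 17 times

Unigram frequencies (highest first):
  hill: 17
  who: 6
  lose: 2
  at: 2
  day: 1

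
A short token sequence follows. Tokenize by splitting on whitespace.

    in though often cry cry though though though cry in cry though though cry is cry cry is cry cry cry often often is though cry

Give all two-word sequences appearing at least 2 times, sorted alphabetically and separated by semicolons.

cry cry; cry is; cry though; is cry; though cry; though though

Bigram counts meeting the condition (at least 2 times):
  cry cry: 4
  cry is: 2
  cry though: 2
  is cry: 2
  though cry: 3
  though though: 3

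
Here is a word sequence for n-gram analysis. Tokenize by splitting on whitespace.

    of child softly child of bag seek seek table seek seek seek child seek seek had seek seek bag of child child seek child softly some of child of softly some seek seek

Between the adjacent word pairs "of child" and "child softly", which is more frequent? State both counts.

"of child": 3 occurrences
"child softly": 2 occurrences

"of child" (3 vs 2)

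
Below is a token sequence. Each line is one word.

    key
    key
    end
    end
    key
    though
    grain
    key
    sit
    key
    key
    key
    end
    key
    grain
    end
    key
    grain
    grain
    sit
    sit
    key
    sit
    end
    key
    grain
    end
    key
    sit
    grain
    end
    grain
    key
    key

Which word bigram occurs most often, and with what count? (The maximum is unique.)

Bigram frequencies (highest first):
  end key: 5
  key key: 4
  key sit: 3
  key grain: 3
  grain end: 3
  key end: 2
  … (11 more, each ≤ 2)

"end key", 5 times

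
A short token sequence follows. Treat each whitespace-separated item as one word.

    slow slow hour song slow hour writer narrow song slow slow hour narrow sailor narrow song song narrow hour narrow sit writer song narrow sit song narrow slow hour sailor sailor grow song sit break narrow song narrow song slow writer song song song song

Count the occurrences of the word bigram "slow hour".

4

Scanning the 44 overlapping bigram windows for "slow hour":
  position 2–3: slow hour
  position 5–6: slow hour
  position 11–12: slow hour
  position 28–29: slow hour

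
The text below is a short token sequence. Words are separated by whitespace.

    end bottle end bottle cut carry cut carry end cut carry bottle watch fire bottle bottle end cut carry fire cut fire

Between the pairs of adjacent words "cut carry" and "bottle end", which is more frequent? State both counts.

"cut carry" (4 vs 2)

"cut carry": 4 occurrences
"bottle end": 2 occurrences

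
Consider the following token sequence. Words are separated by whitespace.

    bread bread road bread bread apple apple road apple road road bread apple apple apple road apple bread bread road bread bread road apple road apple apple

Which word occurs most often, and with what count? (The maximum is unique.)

"apple", 10 times

Unigram frequencies (highest first):
  apple: 10
  bread: 9
  road: 8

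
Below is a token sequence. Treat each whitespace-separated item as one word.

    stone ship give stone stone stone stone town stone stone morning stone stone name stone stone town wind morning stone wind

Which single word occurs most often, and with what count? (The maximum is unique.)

"stone", 12 times

Unigram frequencies (highest first):
  stone: 12
  town: 2
  morning: 2
  wind: 2
  ship: 1
  give: 1
  … (1 more, each ≤ 1)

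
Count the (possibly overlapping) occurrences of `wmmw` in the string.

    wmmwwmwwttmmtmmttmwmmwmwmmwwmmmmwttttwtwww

Sliding a length-4 window over the 42 characters (39 positions):
  position 1–4: wmmw
  position 19–22: wmmw
  position 24–27: wmmw

3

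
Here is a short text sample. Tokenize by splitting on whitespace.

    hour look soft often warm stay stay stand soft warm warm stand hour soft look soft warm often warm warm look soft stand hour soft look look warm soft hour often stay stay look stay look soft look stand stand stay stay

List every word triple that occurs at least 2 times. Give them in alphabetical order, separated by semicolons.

Trigram counts meeting the condition (at least 2 times):
  hour soft look: 2
  stand hour soft: 2

hour soft look; stand hour soft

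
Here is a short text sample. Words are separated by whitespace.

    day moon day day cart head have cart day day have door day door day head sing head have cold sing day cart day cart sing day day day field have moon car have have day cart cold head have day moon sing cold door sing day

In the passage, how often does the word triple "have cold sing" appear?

1

Scanning the 45 overlapping trigram windows for "have cold sing":
  position 19–21: have cold sing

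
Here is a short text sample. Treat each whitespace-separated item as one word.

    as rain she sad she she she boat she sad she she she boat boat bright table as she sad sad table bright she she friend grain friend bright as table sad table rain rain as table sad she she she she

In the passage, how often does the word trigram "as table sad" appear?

Scanning the 40 overlapping trigram windows for "as table sad":
  position 30–32: as table sad
  position 36–38: as table sad

2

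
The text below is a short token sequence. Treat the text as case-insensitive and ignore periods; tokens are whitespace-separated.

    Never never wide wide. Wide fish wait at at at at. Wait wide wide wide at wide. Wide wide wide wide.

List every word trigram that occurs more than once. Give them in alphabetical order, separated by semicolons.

Trigram counts meeting the condition (more than once):
  at at at: 2
  wide wide wide: 5

at at at; wide wide wide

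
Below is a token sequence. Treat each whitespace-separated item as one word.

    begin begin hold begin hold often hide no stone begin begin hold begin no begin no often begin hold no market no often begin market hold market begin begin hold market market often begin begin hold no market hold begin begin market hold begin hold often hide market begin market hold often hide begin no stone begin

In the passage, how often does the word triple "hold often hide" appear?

3

Scanning the 55 overlapping trigram windows for "hold often hide":
  position 5–7: hold often hide
  position 45–47: hold often hide
  position 51–53: hold often hide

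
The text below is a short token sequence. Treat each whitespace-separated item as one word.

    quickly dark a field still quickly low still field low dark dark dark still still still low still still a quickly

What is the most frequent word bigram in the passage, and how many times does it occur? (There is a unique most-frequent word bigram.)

"still still", 3 times

Bigram frequencies (highest first):
  still still: 3
  low still: 2
  dark dark: 2
  quickly dark: 1
  dark a: 1
  a field: 1
  … (10 more, each ≤ 1)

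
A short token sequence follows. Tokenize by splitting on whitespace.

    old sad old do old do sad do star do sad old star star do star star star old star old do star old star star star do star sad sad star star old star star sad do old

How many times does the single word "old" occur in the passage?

9

Scanning the 39 tokens for "old":
  position 1: old
  position 3: old
  position 5: old
  position 12: old
  position 19: old
  position 21: old
  position 24: old
  position 34: old
  position 39: old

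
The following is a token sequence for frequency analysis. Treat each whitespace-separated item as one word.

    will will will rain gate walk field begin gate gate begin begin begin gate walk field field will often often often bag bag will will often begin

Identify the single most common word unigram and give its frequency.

Unigram frequencies (highest first):
  will: 6
  begin: 5
  gate: 4
  often: 4
  field: 3
  walk: 2
  … (2 more, each ≤ 2)

"will", 6 times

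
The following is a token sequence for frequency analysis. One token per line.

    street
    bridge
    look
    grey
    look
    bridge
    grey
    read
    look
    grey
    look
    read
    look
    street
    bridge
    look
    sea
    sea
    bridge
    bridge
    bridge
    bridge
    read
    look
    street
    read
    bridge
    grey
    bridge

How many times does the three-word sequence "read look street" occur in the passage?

2

Scanning the 27 overlapping trigram windows for "read look street":
  position 12–14: read look street
  position 23–25: read look street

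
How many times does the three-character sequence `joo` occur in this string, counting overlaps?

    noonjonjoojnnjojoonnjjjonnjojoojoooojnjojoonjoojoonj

Sliding a length-3 window over the 52 characters (50 positions):
  position 8–10: joo
  position 16–18: joo
  position 29–31: joo
  position 32–34: joo
  position 41–43: joo
  position 45–47: joo
  position 48–50: joo

7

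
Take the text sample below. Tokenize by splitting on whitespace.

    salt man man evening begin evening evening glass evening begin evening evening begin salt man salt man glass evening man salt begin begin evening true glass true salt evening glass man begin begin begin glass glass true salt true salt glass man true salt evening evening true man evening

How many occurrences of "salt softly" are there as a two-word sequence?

Scanning the 48 overlapping bigram windows for "salt softly":
  (none found)

0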